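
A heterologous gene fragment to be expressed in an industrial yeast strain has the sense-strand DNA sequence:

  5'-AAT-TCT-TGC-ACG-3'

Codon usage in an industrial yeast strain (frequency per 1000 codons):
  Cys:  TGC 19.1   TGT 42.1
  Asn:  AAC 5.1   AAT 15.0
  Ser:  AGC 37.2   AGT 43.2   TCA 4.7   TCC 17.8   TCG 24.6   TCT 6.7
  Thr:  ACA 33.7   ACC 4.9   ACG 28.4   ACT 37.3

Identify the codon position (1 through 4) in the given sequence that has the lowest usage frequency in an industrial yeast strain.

2

Codon 1 AAT (Asn): 15.0 per 1000.
Codon 2 TCT (Ser): 6.7 per 1000.
Codon 3 TGC (Cys): 19.1 per 1000.
Codon 4 ACG (Thr): 28.4 per 1000.
Lowest frequency is 6.7 at codon 2.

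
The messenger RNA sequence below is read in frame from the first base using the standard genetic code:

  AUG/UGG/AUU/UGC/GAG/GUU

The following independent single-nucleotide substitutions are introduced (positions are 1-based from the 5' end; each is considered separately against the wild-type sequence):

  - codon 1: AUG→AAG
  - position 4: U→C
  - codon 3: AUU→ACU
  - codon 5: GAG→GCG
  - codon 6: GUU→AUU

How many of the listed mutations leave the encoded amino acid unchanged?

0

Codon 1: AUG (Met) → AAG (Lys) — missense.
Codon 2: UGG (Trp) → CGG (Arg) — missense.
Codon 3: AUU (Ile) → ACU (Thr) — missense.
Codon 5: GAG (Glu) → GCG (Ala) — missense.
Codon 6: GUU (Val) → AUU (Ile) — missense.
Synonymous: 0 of 5.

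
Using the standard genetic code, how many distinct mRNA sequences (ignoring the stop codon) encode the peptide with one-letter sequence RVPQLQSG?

Arg: 6 codons.
Val: 4 codons.
Pro: 4 codons.
Gln: 2 codons.
Leu: 6 codons.
Gln: 2 codons.
Ser: 6 codons.
Gly: 4 codons.
6 × 4 × 4 × 2 × 6 × 2 × 6 × 4 = 55296.

55296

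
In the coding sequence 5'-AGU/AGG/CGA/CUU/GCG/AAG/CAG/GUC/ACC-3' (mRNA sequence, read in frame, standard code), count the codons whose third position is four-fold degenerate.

5

Codon 1 AGU (Ser): third position 2-fold.
Codon 2 AGG (Arg): third position 2-fold.
Codon 3 CGA (Arg): third position 4-fold.
Codon 4 CUU (Leu): third position 4-fold.
Codon 5 GCG (Ala): third position 4-fold.
Codon 6 AAG (Lys): third position 2-fold.
Codon 7 CAG (Gln): third position 2-fold.
Codon 8 GUC (Val): third position 4-fold.
Codon 9 ACC (Thr): third position 4-fold.
Four-fold degenerate third positions: 5.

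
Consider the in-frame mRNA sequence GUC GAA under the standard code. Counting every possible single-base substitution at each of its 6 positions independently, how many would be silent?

4

Codon 1 (GUC, Val): 3 synonymous substitutions.
Codon 2 (GAA, Glu): 1 synonymous substitution.
Total: 3 + 1 = 4.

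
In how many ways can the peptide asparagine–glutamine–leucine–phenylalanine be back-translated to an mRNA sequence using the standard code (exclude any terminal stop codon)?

Asn: 2 codons.
Gln: 2 codons.
Leu: 6 codons.
Phe: 2 codons.
2 × 2 × 6 × 2 = 48.

48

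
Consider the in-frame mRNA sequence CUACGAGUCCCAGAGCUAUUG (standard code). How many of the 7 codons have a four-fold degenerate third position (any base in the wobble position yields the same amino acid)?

5

Codon 1 CUA (Leu): third position 4-fold.
Codon 2 CGA (Arg): third position 4-fold.
Codon 3 GUC (Val): third position 4-fold.
Codon 4 CCA (Pro): third position 4-fold.
Codon 5 GAG (Glu): third position 2-fold.
Codon 6 CUA (Leu): third position 4-fold.
Codon 7 UUG (Leu): third position 2-fold.
Four-fold degenerate third positions: 5.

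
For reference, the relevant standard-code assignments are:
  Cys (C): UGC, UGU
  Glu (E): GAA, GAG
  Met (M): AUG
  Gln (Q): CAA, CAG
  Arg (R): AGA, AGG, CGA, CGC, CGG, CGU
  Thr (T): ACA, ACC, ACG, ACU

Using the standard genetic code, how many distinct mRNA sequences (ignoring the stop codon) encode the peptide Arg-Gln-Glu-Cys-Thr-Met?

Arg: 6 codons.
Gln: 2 codons.
Glu: 2 codons.
Cys: 2 codons.
Thr: 4 codons.
Met: 1 codon.
6 × 2 × 2 × 2 × 4 × 1 = 192.

192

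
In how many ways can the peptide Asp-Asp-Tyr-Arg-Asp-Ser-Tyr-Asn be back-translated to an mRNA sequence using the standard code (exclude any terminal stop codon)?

2304

Asp: 2 codons.
Asp: 2 codons.
Tyr: 2 codons.
Arg: 6 codons.
Asp: 2 codons.
Ser: 6 codons.
Tyr: 2 codons.
Asn: 2 codons.
2 × 2 × 2 × 6 × 2 × 6 × 2 × 2 = 2304.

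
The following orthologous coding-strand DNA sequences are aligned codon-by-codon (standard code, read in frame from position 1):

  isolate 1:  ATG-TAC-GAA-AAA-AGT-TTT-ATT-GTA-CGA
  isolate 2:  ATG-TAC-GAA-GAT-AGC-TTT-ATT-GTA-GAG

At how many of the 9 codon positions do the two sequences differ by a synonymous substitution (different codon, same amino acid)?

1

Codon 1: ATG Met / ATG Met — identical.
Codon 2: TAC Tyr / TAC Tyr — identical.
Codon 3: GAA Glu / GAA Glu — identical.
Codon 4: AAA Lys / GAT Asp — nonsynonymous.
Codon 5: AGT Ser / AGC Ser — synonymous.
Codon 6: TTT Phe / TTT Phe — identical.
Codon 7: ATT Ile / ATT Ile — identical.
Codon 8: GTA Val / GTA Val — identical.
Codon 9: CGA Arg / GAG Glu — nonsynonymous.
Synonymous differences: 1.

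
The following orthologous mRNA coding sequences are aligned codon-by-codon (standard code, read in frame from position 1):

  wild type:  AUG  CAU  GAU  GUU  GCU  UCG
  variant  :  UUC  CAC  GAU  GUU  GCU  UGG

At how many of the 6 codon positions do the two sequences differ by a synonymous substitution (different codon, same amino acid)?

Codon 1: AUG Met / UUC Phe — nonsynonymous.
Codon 2: CAU His / CAC His — synonymous.
Codon 3: GAU Asp / GAU Asp — identical.
Codon 4: GUU Val / GUU Val — identical.
Codon 5: GCU Ala / GCU Ala — identical.
Codon 6: UCG Ser / UGG Trp — nonsynonymous.
Synonymous differences: 1.

1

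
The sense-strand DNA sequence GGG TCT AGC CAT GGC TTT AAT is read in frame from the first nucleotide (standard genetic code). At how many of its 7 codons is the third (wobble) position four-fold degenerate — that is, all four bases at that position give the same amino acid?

3

Codon 1 GGG (Gly): third position 4-fold.
Codon 2 TCT (Ser): third position 4-fold.
Codon 3 AGC (Ser): third position 2-fold.
Codon 4 CAT (His): third position 2-fold.
Codon 5 GGC (Gly): third position 4-fold.
Codon 6 TTT (Phe): third position 2-fold.
Codon 7 AAT (Asn): third position 2-fold.
Four-fold degenerate third positions: 3.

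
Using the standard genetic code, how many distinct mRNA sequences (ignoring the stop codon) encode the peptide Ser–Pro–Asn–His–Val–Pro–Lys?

3072

Ser: 6 codons.
Pro: 4 codons.
Asn: 2 codons.
His: 2 codons.
Val: 4 codons.
Pro: 4 codons.
Lys: 2 codons.
6 × 4 × 2 × 2 × 4 × 4 × 2 = 3072.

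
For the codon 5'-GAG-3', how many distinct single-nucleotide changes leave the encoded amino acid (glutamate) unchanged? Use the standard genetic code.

Position 1: none → 0 synonymous.
Position 2: none → 0 synonymous.
Position 3: GAA → 1 synonymous.
Total: 0 + 0 + 1 = 1.

1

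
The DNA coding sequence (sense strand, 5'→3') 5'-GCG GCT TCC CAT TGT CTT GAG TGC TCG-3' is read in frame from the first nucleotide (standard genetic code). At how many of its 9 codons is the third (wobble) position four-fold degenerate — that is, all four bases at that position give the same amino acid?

5

Codon 1 GCG (Ala): third position 4-fold.
Codon 2 GCT (Ala): third position 4-fold.
Codon 3 TCC (Ser): third position 4-fold.
Codon 4 CAT (His): third position 2-fold.
Codon 5 TGT (Cys): third position 2-fold.
Codon 6 CTT (Leu): third position 4-fold.
Codon 7 GAG (Glu): third position 2-fold.
Codon 8 TGC (Cys): third position 2-fold.
Codon 9 TCG (Ser): third position 4-fold.
Four-fold degenerate third positions: 5.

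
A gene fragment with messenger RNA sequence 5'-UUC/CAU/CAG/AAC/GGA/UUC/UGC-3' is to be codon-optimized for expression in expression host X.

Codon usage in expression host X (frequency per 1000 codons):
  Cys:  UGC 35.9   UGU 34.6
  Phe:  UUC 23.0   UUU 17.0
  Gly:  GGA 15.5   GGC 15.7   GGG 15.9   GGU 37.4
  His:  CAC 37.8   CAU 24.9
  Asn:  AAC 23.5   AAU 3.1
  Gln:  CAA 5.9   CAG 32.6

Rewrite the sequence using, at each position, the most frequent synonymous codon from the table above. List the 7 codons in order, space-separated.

UUC CAC CAG AAC GGU UUC UGC

Codon 1 (Phe): best is UUC at 23.0.
Codon 2 (His): best is CAC at 37.8.
Codon 3 (Gln): best is CAG at 32.6.
Codon 4 (Asn): best is AAC at 23.5.
Codon 5 (Gly): best is GGU at 37.4.
Codon 6 (Phe): best is UUC at 23.0.
Codon 7 (Cys): best is UGC at 35.9.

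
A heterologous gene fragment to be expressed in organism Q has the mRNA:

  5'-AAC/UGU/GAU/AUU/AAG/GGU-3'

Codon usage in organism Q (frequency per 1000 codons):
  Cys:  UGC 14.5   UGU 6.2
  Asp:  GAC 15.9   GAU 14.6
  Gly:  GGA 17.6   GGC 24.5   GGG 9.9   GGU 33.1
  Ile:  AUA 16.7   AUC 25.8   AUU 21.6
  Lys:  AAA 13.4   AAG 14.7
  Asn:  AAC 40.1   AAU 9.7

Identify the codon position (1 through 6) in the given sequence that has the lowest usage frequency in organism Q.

2

Codon 1 AAC (Asn): 40.1 per 1000.
Codon 2 UGU (Cys): 6.2 per 1000.
Codon 3 GAU (Asp): 14.6 per 1000.
Codon 4 AUU (Ile): 21.6 per 1000.
Codon 5 AAG (Lys): 14.7 per 1000.
Codon 6 GGU (Gly): 33.1 per 1000.
Lowest frequency is 6.2 at codon 2.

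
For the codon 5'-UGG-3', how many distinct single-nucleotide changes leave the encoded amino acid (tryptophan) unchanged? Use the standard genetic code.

Position 1: none → 0 synonymous.
Position 2: none → 0 synonymous.
Position 3: none → 0 synonymous.
Total: 0 + 0 + 0 = 0.

0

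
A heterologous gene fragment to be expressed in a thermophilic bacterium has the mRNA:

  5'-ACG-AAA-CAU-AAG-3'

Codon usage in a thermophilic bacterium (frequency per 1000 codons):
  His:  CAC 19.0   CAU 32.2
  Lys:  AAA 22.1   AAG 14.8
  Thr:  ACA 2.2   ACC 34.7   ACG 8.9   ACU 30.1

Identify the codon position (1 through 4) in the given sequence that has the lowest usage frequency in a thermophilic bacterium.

1

Codon 1 ACG (Thr): 8.9 per 1000.
Codon 2 AAA (Lys): 22.1 per 1000.
Codon 3 CAU (His): 32.2 per 1000.
Codon 4 AAG (Lys): 14.8 per 1000.
Lowest frequency is 8.9 at codon 1.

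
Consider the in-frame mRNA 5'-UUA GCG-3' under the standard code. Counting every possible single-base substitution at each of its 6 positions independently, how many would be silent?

Codon 1 (UUA, Leu): 2 synonymous substitutions.
Codon 2 (GCG, Ala): 3 synonymous substitutions.
Total: 2 + 3 = 5.

5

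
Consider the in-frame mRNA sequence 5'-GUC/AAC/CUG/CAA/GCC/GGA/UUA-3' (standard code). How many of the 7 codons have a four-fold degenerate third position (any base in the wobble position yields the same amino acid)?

4

Codon 1 GUC (Val): third position 4-fold.
Codon 2 AAC (Asn): third position 2-fold.
Codon 3 CUG (Leu): third position 4-fold.
Codon 4 CAA (Gln): third position 2-fold.
Codon 5 GCC (Ala): third position 4-fold.
Codon 6 GGA (Gly): third position 4-fold.
Codon 7 UUA (Leu): third position 2-fold.
Four-fold degenerate third positions: 4.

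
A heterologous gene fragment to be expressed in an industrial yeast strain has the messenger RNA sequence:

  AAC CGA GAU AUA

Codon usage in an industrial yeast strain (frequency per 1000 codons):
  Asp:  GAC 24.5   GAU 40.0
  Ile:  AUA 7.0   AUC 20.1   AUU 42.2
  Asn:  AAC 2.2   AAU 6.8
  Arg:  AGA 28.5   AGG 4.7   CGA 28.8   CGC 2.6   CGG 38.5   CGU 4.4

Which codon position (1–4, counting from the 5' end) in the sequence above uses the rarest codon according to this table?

1

Codon 1 AAC (Asn): 2.2 per 1000.
Codon 2 CGA (Arg): 28.8 per 1000.
Codon 3 GAU (Asp): 40.0 per 1000.
Codon 4 AUA (Ile): 7.0 per 1000.
Lowest frequency is 2.2 at codon 1.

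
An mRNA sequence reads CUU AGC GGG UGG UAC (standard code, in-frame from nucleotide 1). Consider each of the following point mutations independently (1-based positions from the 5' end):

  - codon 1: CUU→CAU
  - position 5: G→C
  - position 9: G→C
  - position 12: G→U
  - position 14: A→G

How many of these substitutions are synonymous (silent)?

Codon 1: CUU (Leu) → CAU (His) — missense.
Codon 2: AGC (Ser) → ACC (Thr) — missense.
Codon 3: GGG (Gly) → GGC (Gly) — synonymous.
Codon 4: UGG (Trp) → UGU (Cys) — missense.
Codon 5: UAC (Tyr) → UGC (Cys) — missense.
Synonymous: 1 of 5.

1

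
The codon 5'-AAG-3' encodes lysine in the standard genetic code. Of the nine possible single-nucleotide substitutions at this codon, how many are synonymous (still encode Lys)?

1

Position 1: none → 0 synonymous.
Position 2: none → 0 synonymous.
Position 3: AAA → 1 synonymous.
Total: 0 + 0 + 1 = 1.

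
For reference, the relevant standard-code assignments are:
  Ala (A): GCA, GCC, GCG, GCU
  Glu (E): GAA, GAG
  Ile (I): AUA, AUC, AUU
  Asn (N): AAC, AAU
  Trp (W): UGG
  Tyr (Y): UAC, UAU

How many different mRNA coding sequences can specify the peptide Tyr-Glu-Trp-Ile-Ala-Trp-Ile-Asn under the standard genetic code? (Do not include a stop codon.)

288

Tyr: 2 codons.
Glu: 2 codons.
Trp: 1 codon.
Ile: 3 codons.
Ala: 4 codons.
Trp: 1 codon.
Ile: 3 codons.
Asn: 2 codons.
2 × 2 × 1 × 3 × 4 × 1 × 3 × 2 = 288.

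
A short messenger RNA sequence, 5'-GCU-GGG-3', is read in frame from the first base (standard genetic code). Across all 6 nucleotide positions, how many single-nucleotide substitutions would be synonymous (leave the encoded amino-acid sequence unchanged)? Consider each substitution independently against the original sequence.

Codon 1 (GCU, Ala): 3 synonymous substitutions.
Codon 2 (GGG, Gly): 3 synonymous substitutions.
Total: 3 + 3 = 6.

6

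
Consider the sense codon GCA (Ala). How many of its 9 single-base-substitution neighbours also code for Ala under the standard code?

Position 1: none → 0 synonymous.
Position 2: none → 0 synonymous.
Position 3: GCT, GCC, GCG → 3 synonymous.
Total: 0 + 0 + 3 = 3.

3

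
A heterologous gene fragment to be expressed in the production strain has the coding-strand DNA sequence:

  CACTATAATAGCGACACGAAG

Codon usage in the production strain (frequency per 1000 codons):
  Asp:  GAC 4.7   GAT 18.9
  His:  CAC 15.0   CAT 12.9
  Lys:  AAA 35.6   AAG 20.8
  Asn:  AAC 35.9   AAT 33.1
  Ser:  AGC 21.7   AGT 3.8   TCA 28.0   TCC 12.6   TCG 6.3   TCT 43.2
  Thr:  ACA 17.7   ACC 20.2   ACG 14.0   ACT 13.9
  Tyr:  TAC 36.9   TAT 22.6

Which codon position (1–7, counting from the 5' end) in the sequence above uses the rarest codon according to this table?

Codon 1 CAC (His): 15.0 per 1000.
Codon 2 TAT (Tyr): 22.6 per 1000.
Codon 3 AAT (Asn): 33.1 per 1000.
Codon 4 AGC (Ser): 21.7 per 1000.
Codon 5 GAC (Asp): 4.7 per 1000.
Codon 6 ACG (Thr): 14.0 per 1000.
Codon 7 AAG (Lys): 20.8 per 1000.
Lowest frequency is 4.7 at codon 5.

5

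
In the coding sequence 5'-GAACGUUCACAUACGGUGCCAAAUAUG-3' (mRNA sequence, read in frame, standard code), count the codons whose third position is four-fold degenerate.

5

Codon 1 GAA (Glu): third position 2-fold.
Codon 2 CGU (Arg): third position 4-fold.
Codon 3 UCA (Ser): third position 4-fold.
Codon 4 CAU (His): third position 2-fold.
Codon 5 ACG (Thr): third position 4-fold.
Codon 6 GUG (Val): third position 4-fold.
Codon 7 CCA (Pro): third position 4-fold.
Codon 8 AAU (Asn): third position 2-fold.
Codon 9 AUG (Met): third position 1-fold.
Four-fold degenerate third positions: 5.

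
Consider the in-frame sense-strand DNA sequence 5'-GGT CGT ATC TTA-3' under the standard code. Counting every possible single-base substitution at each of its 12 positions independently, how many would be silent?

10

Codon 1 (GGT, Gly): 3 synonymous substitutions.
Codon 2 (CGT, Arg): 3 synonymous substitutions.
Codon 3 (ATC, Ile): 2 synonymous substitutions.
Codon 4 (TTA, Leu): 2 synonymous substitutions.
Total: 3 + 3 + 2 + 2 = 10.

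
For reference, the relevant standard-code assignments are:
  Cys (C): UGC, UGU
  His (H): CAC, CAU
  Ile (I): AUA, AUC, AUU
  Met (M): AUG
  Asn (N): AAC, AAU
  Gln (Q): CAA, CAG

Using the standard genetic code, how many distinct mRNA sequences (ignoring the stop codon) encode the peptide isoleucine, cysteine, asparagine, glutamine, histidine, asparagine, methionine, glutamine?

192

Ile: 3 codons.
Cys: 2 codons.
Asn: 2 codons.
Gln: 2 codons.
His: 2 codons.
Asn: 2 codons.
Met: 1 codon.
Gln: 2 codons.
3 × 2 × 2 × 2 × 2 × 2 × 1 × 2 = 192.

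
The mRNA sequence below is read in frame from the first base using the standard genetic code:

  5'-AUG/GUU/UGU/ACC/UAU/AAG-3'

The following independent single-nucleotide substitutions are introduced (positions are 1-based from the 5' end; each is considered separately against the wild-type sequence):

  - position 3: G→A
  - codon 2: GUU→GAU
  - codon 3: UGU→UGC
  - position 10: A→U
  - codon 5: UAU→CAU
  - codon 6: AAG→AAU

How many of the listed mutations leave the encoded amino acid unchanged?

Codon 1: AUG (Met) → AUA (Ile) — missense.
Codon 2: GUU (Val) → GAU (Asp) — missense.
Codon 3: UGU (Cys) → UGC (Cys) — synonymous.
Codon 4: ACC (Thr) → UCC (Ser) — missense.
Codon 5: UAU (Tyr) → CAU (His) — missense.
Codon 6: AAG (Lys) → AAU (Asn) — missense.
Synonymous: 1 of 6.

1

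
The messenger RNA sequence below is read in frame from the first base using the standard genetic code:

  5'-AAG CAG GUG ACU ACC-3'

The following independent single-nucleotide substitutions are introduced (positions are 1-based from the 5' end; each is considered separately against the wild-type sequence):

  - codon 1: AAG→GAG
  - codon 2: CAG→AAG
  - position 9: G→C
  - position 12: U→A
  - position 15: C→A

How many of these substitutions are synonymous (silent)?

3

Codon 1: AAG (Lys) → GAG (Glu) — missense.
Codon 2: CAG (Gln) → AAG (Lys) — missense.
Codon 3: GUG (Val) → GUC (Val) — synonymous.
Codon 4: ACU (Thr) → ACA (Thr) — synonymous.
Codon 5: ACC (Thr) → ACA (Thr) — synonymous.
Synonymous: 3 of 5.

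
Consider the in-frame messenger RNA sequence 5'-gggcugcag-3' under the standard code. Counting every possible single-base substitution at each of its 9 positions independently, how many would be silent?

8

Codon 1 (GGG, Gly): 3 synonymous substitutions.
Codon 2 (CUG, Leu): 4 synonymous substitutions.
Codon 3 (CAG, Gln): 1 synonymous substitution.
Total: 3 + 4 + 1 = 8.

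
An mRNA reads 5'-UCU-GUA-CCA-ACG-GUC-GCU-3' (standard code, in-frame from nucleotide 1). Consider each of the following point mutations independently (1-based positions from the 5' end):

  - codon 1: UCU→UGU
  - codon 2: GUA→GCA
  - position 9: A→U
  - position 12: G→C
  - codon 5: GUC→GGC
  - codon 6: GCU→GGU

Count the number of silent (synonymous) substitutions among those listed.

Codon 1: UCU (Ser) → UGU (Cys) — missense.
Codon 2: GUA (Val) → GCA (Ala) — missense.
Codon 3: CCA (Pro) → CCU (Pro) — synonymous.
Codon 4: ACG (Thr) → ACC (Thr) — synonymous.
Codon 5: GUC (Val) → GGC (Gly) — missense.
Codon 6: GCU (Ala) → GGU (Gly) — missense.
Synonymous: 2 of 6.

2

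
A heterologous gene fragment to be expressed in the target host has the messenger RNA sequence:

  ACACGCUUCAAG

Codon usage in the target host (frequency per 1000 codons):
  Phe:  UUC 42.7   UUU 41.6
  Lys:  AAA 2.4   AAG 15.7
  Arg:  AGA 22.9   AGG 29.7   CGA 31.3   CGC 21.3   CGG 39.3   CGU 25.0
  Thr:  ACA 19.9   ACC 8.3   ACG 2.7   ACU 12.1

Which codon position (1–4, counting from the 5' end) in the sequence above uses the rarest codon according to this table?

4

Codon 1 ACA (Thr): 19.9 per 1000.
Codon 2 CGC (Arg): 21.3 per 1000.
Codon 3 UUC (Phe): 42.7 per 1000.
Codon 4 AAG (Lys): 15.7 per 1000.
Lowest frequency is 15.7 at codon 4.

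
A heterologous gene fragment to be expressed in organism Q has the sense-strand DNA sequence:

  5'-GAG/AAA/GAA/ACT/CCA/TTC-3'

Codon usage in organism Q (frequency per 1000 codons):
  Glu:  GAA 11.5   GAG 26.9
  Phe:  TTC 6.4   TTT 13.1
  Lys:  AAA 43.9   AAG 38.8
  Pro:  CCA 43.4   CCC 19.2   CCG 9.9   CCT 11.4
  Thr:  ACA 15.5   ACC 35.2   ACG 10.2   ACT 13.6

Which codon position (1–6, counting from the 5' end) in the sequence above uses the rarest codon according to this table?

6

Codon 1 GAG (Glu): 26.9 per 1000.
Codon 2 AAA (Lys): 43.9 per 1000.
Codon 3 GAA (Glu): 11.5 per 1000.
Codon 4 ACT (Thr): 13.6 per 1000.
Codon 5 CCA (Pro): 43.4 per 1000.
Codon 6 TTC (Phe): 6.4 per 1000.
Lowest frequency is 6.4 at codon 6.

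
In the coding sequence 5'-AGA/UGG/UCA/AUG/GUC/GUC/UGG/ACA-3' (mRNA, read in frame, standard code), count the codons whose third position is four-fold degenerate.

4

Codon 1 AGA (Arg): third position 2-fold.
Codon 2 UGG (Trp): third position 1-fold.
Codon 3 UCA (Ser): third position 4-fold.
Codon 4 AUG (Met): third position 1-fold.
Codon 5 GUC (Val): third position 4-fold.
Codon 6 GUC (Val): third position 4-fold.
Codon 7 UGG (Trp): third position 1-fold.
Codon 8 ACA (Thr): third position 4-fold.
Four-fold degenerate third positions: 4.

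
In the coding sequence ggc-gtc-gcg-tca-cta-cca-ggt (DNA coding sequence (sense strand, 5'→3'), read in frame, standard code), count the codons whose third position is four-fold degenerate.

7

Codon 1 GGC (Gly): third position 4-fold.
Codon 2 GTC (Val): third position 4-fold.
Codon 3 GCG (Ala): third position 4-fold.
Codon 4 TCA (Ser): third position 4-fold.
Codon 5 CTA (Leu): third position 4-fold.
Codon 6 CCA (Pro): third position 4-fold.
Codon 7 GGT (Gly): third position 4-fold.
Four-fold degenerate third positions: 7.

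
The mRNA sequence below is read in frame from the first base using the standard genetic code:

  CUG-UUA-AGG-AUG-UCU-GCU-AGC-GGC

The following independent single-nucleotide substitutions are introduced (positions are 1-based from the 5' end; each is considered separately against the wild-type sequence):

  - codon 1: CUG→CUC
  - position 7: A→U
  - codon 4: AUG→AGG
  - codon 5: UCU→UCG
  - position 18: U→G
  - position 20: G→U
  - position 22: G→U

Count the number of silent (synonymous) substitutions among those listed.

Codon 1: CUG (Leu) → CUC (Leu) — synonymous.
Codon 3: AGG (Arg) → UGG (Trp) — missense.
Codon 4: AUG (Met) → AGG (Arg) — missense.
Codon 5: UCU (Ser) → UCG (Ser) — synonymous.
Codon 6: GCU (Ala) → GCG (Ala) — synonymous.
Codon 7: AGC (Ser) → AUC (Ile) — missense.
Codon 8: GGC (Gly) → UGC (Cys) — missense.
Synonymous: 3 of 7.

3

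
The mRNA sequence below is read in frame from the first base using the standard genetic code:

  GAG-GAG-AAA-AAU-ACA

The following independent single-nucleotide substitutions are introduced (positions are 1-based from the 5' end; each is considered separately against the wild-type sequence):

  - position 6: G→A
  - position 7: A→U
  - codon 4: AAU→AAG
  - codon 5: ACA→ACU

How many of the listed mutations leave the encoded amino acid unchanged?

Codon 2: GAG (Glu) → GAA (Glu) — synonymous.
Codon 3: AAA (Lys) → UAA (Stop) — nonsense.
Codon 4: AAU (Asn) → AAG (Lys) — missense.
Codon 5: ACA (Thr) → ACU (Thr) — synonymous.
Synonymous: 2 of 4.

2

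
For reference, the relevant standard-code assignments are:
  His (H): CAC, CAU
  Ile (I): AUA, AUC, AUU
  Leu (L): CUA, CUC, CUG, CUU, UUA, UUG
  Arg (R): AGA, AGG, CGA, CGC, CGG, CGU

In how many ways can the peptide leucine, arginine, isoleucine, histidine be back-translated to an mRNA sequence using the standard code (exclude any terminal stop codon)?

216

Leu: 6 codons.
Arg: 6 codons.
Ile: 3 codons.
His: 2 codons.
6 × 6 × 3 × 2 = 216.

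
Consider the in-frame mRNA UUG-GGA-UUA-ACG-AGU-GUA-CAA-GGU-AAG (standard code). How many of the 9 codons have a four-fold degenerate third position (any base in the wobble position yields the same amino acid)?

Codon 1 UUG (Leu): third position 2-fold.
Codon 2 GGA (Gly): third position 4-fold.
Codon 3 UUA (Leu): third position 2-fold.
Codon 4 ACG (Thr): third position 4-fold.
Codon 5 AGU (Ser): third position 2-fold.
Codon 6 GUA (Val): third position 4-fold.
Codon 7 CAA (Gln): third position 2-fold.
Codon 8 GGU (Gly): third position 4-fold.
Codon 9 AAG (Lys): third position 2-fold.
Four-fold degenerate third positions: 4.

4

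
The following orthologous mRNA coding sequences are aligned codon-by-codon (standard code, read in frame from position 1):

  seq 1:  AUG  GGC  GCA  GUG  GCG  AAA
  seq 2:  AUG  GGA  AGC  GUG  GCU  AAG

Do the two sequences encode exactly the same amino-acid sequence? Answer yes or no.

Codon 1: AUG Met / AUG Met — identical.
Codon 2: GGC Gly / GGA Gly — synonymous.
Codon 3: GCA Ala / AGC Ser — nonsynonymous.
Codon 4: GUG Val / GUG Val — identical.
Codon 5: GCG Ala / GCU Ala — synonymous.
Codon 6: AAA Lys / AAG Lys — synonymous.
Nonsynonymous differences: 1 → different protein.

no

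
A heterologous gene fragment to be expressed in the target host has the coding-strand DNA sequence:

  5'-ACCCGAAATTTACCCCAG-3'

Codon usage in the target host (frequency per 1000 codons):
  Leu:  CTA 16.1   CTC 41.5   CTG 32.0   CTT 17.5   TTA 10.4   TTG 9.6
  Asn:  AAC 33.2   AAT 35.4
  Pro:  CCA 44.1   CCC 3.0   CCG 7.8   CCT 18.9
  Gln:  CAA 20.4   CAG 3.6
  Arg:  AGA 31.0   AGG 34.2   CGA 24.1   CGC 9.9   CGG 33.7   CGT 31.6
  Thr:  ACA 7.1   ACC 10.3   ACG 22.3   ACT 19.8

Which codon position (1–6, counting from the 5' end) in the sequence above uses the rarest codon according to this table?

Codon 1 ACC (Thr): 10.3 per 1000.
Codon 2 CGA (Arg): 24.1 per 1000.
Codon 3 AAT (Asn): 35.4 per 1000.
Codon 4 TTA (Leu): 10.4 per 1000.
Codon 5 CCC (Pro): 3.0 per 1000.
Codon 6 CAG (Gln): 3.6 per 1000.
Lowest frequency is 3.0 at codon 5.

5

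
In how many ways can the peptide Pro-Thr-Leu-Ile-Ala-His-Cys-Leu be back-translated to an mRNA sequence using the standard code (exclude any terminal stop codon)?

Pro: 4 codons.
Thr: 4 codons.
Leu: 6 codons.
Ile: 3 codons.
Ala: 4 codons.
His: 2 codons.
Cys: 2 codons.
Leu: 6 codons.
4 × 4 × 6 × 3 × 4 × 2 × 2 × 6 = 27648.

27648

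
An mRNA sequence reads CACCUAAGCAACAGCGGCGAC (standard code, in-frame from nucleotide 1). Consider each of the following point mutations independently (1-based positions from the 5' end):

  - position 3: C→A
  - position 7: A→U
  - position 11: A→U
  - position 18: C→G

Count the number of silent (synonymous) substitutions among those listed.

1

Codon 1: CAC (His) → CAA (Gln) — missense.
Codon 3: AGC (Ser) → UGC (Cys) — missense.
Codon 4: AAC (Asn) → AUC (Ile) — missense.
Codon 6: GGC (Gly) → GGG (Gly) — synonymous.
Synonymous: 1 of 4.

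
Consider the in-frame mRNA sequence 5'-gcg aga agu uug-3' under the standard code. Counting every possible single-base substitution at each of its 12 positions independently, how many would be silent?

Codon 1 (GCG, Ala): 3 synonymous substitutions.
Codon 2 (AGA, Arg): 2 synonymous substitutions.
Codon 3 (AGU, Ser): 1 synonymous substitution.
Codon 4 (UUG, Leu): 2 synonymous substitutions.
Total: 3 + 2 + 1 + 2 = 8.

8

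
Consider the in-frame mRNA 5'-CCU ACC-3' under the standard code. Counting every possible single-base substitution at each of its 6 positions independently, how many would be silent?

6

Codon 1 (CCU, Pro): 3 synonymous substitutions.
Codon 2 (ACC, Thr): 3 synonymous substitutions.
Total: 3 + 3 = 6.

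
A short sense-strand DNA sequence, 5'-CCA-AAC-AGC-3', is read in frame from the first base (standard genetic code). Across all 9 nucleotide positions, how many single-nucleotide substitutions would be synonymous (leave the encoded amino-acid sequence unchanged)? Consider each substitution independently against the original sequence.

5

Codon 1 (CCA, Pro): 3 synonymous substitutions.
Codon 2 (AAC, Asn): 1 synonymous substitution.
Codon 3 (AGC, Ser): 1 synonymous substitution.
Total: 3 + 1 + 1 = 5.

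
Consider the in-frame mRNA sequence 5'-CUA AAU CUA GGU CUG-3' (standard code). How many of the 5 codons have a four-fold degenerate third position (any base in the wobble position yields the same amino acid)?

Codon 1 CUA (Leu): third position 4-fold.
Codon 2 AAU (Asn): third position 2-fold.
Codon 3 CUA (Leu): third position 4-fold.
Codon 4 GGU (Gly): third position 4-fold.
Codon 5 CUG (Leu): third position 4-fold.
Four-fold degenerate third positions: 4.

4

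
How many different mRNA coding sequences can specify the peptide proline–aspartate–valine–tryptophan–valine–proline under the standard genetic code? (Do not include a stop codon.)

Pro: 4 codons.
Asp: 2 codons.
Val: 4 codons.
Trp: 1 codon.
Val: 4 codons.
Pro: 4 codons.
4 × 2 × 4 × 1 × 4 × 4 = 512.

512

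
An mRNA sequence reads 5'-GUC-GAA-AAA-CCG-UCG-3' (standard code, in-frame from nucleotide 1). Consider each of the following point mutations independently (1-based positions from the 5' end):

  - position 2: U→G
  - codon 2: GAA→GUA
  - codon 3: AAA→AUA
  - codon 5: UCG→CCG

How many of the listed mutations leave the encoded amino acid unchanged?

Codon 1: GUC (Val) → GGC (Gly) — missense.
Codon 2: GAA (Glu) → GUA (Val) — missense.
Codon 3: AAA (Lys) → AUA (Ile) — missense.
Codon 5: UCG (Ser) → CCG (Pro) — missense.
Synonymous: 0 of 4.

0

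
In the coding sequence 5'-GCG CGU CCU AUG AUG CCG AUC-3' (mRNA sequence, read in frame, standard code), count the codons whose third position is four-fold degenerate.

4

Codon 1 GCG (Ala): third position 4-fold.
Codon 2 CGU (Arg): third position 4-fold.
Codon 3 CCU (Pro): third position 4-fold.
Codon 4 AUG (Met): third position 1-fold.
Codon 5 AUG (Met): third position 1-fold.
Codon 6 CCG (Pro): third position 4-fold.
Codon 7 AUC (Ile): third position 3-fold.
Four-fold degenerate third positions: 4.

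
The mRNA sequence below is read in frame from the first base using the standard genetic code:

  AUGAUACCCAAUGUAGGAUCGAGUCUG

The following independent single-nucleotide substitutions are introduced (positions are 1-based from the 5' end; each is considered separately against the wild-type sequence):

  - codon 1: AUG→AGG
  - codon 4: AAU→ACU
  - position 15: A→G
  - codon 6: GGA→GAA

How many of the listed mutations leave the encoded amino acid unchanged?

1

Codon 1: AUG (Met) → AGG (Arg) — missense.
Codon 4: AAU (Asn) → ACU (Thr) — missense.
Codon 5: GUA (Val) → GUG (Val) — synonymous.
Codon 6: GGA (Gly) → GAA (Glu) — missense.
Synonymous: 1 of 4.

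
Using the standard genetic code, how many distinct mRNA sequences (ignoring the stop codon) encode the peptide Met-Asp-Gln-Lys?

8

Met: 1 codon.
Asp: 2 codons.
Gln: 2 codons.
Lys: 2 codons.
1 × 2 × 2 × 2 = 8.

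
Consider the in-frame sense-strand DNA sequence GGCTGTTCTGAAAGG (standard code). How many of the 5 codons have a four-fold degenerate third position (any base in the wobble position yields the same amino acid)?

2

Codon 1 GGC (Gly): third position 4-fold.
Codon 2 TGT (Cys): third position 2-fold.
Codon 3 TCT (Ser): third position 4-fold.
Codon 4 GAA (Glu): third position 2-fold.
Codon 5 AGG (Arg): third position 2-fold.
Four-fold degenerate third positions: 2.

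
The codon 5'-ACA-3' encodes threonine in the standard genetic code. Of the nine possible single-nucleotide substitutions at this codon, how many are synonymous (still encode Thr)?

3

Position 1: none → 0 synonymous.
Position 2: none → 0 synonymous.
Position 3: ACT, ACC, ACG → 3 synonymous.
Total: 0 + 0 + 3 = 3.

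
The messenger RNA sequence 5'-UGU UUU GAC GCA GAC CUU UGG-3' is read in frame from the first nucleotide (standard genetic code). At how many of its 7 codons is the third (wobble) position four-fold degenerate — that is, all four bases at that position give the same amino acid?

2

Codon 1 UGU (Cys): third position 2-fold.
Codon 2 UUU (Phe): third position 2-fold.
Codon 3 GAC (Asp): third position 2-fold.
Codon 4 GCA (Ala): third position 4-fold.
Codon 5 GAC (Asp): third position 2-fold.
Codon 6 CUU (Leu): third position 4-fold.
Codon 7 UGG (Trp): third position 1-fold.
Four-fold degenerate third positions: 2.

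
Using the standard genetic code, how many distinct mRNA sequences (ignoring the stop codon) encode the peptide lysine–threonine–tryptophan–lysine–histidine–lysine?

64

Lys: 2 codons.
Thr: 4 codons.
Trp: 1 codon.
Lys: 2 codons.
His: 2 codons.
Lys: 2 codons.
2 × 4 × 1 × 2 × 2 × 2 = 64.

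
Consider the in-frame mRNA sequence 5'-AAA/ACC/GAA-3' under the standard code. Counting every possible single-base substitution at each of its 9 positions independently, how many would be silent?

5

Codon 1 (AAA, Lys): 1 synonymous substitution.
Codon 2 (ACC, Thr): 3 synonymous substitutions.
Codon 3 (GAA, Glu): 1 synonymous substitution.
Total: 1 + 3 + 1 = 5.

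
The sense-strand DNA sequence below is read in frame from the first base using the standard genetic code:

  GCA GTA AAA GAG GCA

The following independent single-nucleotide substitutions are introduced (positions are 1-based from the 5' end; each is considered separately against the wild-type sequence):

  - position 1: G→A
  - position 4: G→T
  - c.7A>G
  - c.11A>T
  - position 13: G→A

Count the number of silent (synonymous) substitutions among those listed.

Codon 1: GCA (Ala) → ACA (Thr) — missense.
Codon 2: GTA (Val) → TTA (Leu) — missense.
Codon 3: AAA (Lys) → GAA (Glu) — missense.
Codon 4: GAG (Glu) → GTG (Val) — missense.
Codon 5: GCA (Ala) → ACA (Thr) — missense.
Synonymous: 0 of 5.

0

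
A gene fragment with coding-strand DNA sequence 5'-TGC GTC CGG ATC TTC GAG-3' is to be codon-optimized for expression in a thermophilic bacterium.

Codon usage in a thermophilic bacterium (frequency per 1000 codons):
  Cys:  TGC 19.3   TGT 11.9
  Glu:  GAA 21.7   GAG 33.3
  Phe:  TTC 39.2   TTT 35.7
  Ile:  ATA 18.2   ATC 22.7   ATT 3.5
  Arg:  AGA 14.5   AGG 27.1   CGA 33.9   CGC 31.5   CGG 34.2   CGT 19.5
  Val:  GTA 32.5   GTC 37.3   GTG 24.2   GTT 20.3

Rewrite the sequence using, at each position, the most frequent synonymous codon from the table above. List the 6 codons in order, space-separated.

Codon 1 (Cys): best is TGC at 19.3.
Codon 2 (Val): best is GTC at 37.3.
Codon 3 (Arg): best is CGG at 34.2.
Codon 4 (Ile): best is ATC at 22.7.
Codon 5 (Phe): best is TTC at 39.2.
Codon 6 (Glu): best is GAG at 33.3.

TGC GTC CGG ATC TTC GAG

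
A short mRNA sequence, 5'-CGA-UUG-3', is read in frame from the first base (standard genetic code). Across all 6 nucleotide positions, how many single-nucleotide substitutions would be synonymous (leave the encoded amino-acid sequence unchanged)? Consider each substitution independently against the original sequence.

6

Codon 1 (CGA, Arg): 4 synonymous substitutions.
Codon 2 (UUG, Leu): 2 synonymous substitutions.
Total: 4 + 2 = 6.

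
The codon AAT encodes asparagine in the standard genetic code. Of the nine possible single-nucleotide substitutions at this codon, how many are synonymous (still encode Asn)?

Position 1: none → 0 synonymous.
Position 2: none → 0 synonymous.
Position 3: AAC → 1 synonymous.
Total: 0 + 0 + 1 = 1.

1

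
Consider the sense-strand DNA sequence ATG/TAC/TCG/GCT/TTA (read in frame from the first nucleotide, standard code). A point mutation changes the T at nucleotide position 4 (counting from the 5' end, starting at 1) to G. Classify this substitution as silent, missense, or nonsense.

missense

Position 4 falls in codon 2: TAC → Tyr.
After the substitution the codon is GAC → Asp.
Tyr ≠ Asp, so this is a missense mutation.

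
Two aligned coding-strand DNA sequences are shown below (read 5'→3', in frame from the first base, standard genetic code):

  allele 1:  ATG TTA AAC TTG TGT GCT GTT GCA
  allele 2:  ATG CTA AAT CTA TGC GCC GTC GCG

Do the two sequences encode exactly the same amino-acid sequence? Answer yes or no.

yes

Codon 1: ATG Met / ATG Met — identical.
Codon 2: TTA Leu / CTA Leu — synonymous.
Codon 3: AAC Asn / AAT Asn — synonymous.
Codon 4: TTG Leu / CTA Leu — synonymous.
Codon 5: TGT Cys / TGC Cys — synonymous.
Codon 6: GCT Ala / GCC Ala — synonymous.
Codon 7: GTT Val / GTC Val — synonymous.
Codon 8: GCA Ala / GCG Ala — synonymous.
Nonsynonymous differences: 0 → same protein.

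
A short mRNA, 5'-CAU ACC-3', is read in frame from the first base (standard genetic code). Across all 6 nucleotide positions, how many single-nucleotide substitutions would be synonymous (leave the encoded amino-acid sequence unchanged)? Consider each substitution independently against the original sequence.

4

Codon 1 (CAU, His): 1 synonymous substitution.
Codon 2 (ACC, Thr): 3 synonymous substitutions.
Total: 1 + 3 = 4.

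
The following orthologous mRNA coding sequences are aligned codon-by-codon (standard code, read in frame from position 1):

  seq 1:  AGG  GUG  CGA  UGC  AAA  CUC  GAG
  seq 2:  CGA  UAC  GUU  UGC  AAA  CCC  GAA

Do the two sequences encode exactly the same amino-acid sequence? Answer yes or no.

no

Codon 1: AGG Arg / CGA Arg — synonymous.
Codon 2: GUG Val / UAC Tyr — nonsynonymous.
Codon 3: CGA Arg / GUU Val — nonsynonymous.
Codon 4: UGC Cys / UGC Cys — identical.
Codon 5: AAA Lys / AAA Lys — identical.
Codon 6: CUC Leu / CCC Pro — nonsynonymous.
Codon 7: GAG Glu / GAA Glu — synonymous.
Nonsynonymous differences: 3 → different protein.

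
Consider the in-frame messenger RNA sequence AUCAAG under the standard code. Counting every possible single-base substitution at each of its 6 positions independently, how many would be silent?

Codon 1 (AUC, Ile): 2 synonymous substitutions.
Codon 2 (AAG, Lys): 1 synonymous substitution.
Total: 2 + 1 = 3.

3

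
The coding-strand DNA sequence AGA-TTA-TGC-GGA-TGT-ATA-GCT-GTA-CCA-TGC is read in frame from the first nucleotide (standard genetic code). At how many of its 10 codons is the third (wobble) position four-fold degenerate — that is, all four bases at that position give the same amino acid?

4

Codon 1 AGA (Arg): third position 2-fold.
Codon 2 TTA (Leu): third position 2-fold.
Codon 3 TGC (Cys): third position 2-fold.
Codon 4 GGA (Gly): third position 4-fold.
Codon 5 TGT (Cys): third position 2-fold.
Codon 6 ATA (Ile): third position 3-fold.
Codon 7 GCT (Ala): third position 4-fold.
Codon 8 GTA (Val): third position 4-fold.
Codon 9 CCA (Pro): third position 4-fold.
Codon 10 TGC (Cys): third position 2-fold.
Four-fold degenerate third positions: 4.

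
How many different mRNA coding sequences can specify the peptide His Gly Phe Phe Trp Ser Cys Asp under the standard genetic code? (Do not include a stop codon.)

His: 2 codons.
Gly: 4 codons.
Phe: 2 codons.
Phe: 2 codons.
Trp: 1 codon.
Ser: 6 codons.
Cys: 2 codons.
Asp: 2 codons.
2 × 4 × 2 × 2 × 1 × 6 × 2 × 2 = 768.

768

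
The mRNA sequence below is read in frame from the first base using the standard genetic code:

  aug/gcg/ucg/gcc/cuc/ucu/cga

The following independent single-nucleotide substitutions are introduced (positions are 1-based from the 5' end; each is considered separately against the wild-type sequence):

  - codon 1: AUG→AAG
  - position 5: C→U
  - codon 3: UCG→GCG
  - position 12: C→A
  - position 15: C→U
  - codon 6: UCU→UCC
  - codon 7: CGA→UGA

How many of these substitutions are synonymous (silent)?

Codon 1: AUG (Met) → AAG (Lys) — missense.
Codon 2: GCG (Ala) → GUG (Val) — missense.
Codon 3: UCG (Ser) → GCG (Ala) — missense.
Codon 4: GCC (Ala) → GCA (Ala) — synonymous.
Codon 5: CUC (Leu) → CUU (Leu) — synonymous.
Codon 6: UCU (Ser) → UCC (Ser) — synonymous.
Codon 7: CGA (Arg) → UGA (Stop) — nonsense.
Synonymous: 3 of 7.

3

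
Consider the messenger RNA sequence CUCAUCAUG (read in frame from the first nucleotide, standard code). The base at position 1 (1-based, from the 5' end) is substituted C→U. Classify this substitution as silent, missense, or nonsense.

Position 1 falls in codon 1: CUC → Leu.
After the substitution the codon is UUC → Phe.
Leu ≠ Phe, so this is a missense mutation.

missense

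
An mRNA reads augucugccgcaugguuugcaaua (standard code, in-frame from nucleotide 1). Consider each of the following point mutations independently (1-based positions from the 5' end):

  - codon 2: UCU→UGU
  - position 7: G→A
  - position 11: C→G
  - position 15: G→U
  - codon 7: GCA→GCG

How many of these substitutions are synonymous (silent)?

1

Codon 2: UCU (Ser) → UGU (Cys) — missense.
Codon 3: GCC (Ala) → ACC (Thr) — missense.
Codon 4: GCA (Ala) → GGA (Gly) — missense.
Codon 5: UGG (Trp) → UGU (Cys) — missense.
Codon 7: GCA (Ala) → GCG (Ala) — synonymous.
Synonymous: 1 of 5.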